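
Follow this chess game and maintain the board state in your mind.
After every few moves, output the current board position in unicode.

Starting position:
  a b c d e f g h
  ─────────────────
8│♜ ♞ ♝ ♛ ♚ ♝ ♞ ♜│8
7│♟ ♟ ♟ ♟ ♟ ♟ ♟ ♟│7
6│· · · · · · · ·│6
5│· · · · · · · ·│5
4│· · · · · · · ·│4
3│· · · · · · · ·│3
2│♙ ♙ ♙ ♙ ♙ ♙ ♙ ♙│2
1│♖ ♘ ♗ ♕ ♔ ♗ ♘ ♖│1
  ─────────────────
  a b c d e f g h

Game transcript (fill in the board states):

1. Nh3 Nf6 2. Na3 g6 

  a b c d e f g h
  ─────────────────
8│♜ ♞ ♝ ♛ ♚ ♝ · ♜│8
7│♟ ♟ ♟ ♟ ♟ ♟ · ♟│7
6│· · · · · ♞ ♟ ·│6
5│· · · · · · · ·│5
4│· · · · · · · ·│4
3│♘ · · · · · · ♘│3
2│♙ ♙ ♙ ♙ ♙ ♙ ♙ ♙│2
1│♖ · ♗ ♕ ♔ ♗ · ♖│1
  ─────────────────
  a b c d e f g h

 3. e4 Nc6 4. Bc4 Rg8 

  a b c d e f g h
  ─────────────────
8│♜ · ♝ ♛ ♚ ♝ ♜ ·│8
7│♟ ♟ ♟ ♟ ♟ ♟ · ♟│7
6│· · ♞ · · ♞ ♟ ·│6
5│· · · · · · · ·│5
4│· · ♗ · ♙ · · ·│4
3│♘ · · · · · · ♘│3
2│♙ ♙ ♙ ♙ · ♙ ♙ ♙│2
1│♖ · ♗ ♕ ♔ · · ♖│1
  ─────────────────
  a b c d e f g h

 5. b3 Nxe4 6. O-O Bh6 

  a b c d e f g h
  ─────────────────
8│♜ · ♝ ♛ ♚ · ♜ ·│8
7│♟ ♟ ♟ ♟ ♟ ♟ · ♟│7
6│· · ♞ · · · ♟ ♝│6
5│· · · · · · · ·│5
4│· · ♗ · ♞ · · ·│4
3│♘ ♙ · · · · · ♘│3
2│♙ · ♙ ♙ · ♙ ♙ ♙│2
1│♖ · ♗ ♕ · ♖ ♔ ·│1
  ─────────────────
  a b c d e f g h

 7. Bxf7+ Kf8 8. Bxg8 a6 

  a b c d e f g h
  ─────────────────
8│♜ · ♝ ♛ · ♚ ♗ ·│8
7│· ♟ ♟ ♟ ♟ · · ♟│7
6│♟ · ♞ · · · ♟ ♝│6
5│· · · · · · · ·│5
4│· · · · ♞ · · ·│4
3│♘ ♙ · · · · · ♘│3
2│♙ · ♙ ♙ · ♙ ♙ ♙│2
1│♖ · ♗ ♕ · ♖ ♔ ·│1
  ─────────────────
  a b c d e f g h

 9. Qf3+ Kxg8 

  a b c d e f g h
  ─────────────────
8│♜ · ♝ ♛ · · ♚ ·│8
7│· ♟ ♟ ♟ ♟ · · ♟│7
6│♟ · ♞ · · · ♟ ♝│6
5│· · · · · · · ·│5
4│· · · · ♞ · · ·│4
3│♘ ♙ · · · ♕ · ♘│3
2│♙ · ♙ ♙ · ♙ ♙ ♙│2
1│♖ · ♗ · · ♖ ♔ ·│1
  ─────────────────
  a b c d e f g h


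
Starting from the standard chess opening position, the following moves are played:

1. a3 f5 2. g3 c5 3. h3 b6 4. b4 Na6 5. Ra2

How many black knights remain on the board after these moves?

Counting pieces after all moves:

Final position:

  a b c d e f g h
  ─────────────────
8│♜ · ♝ ♛ ♚ ♝ ♞ ♜│8
7│♟ · · ♟ ♟ · ♟ ♟│7
6│♞ ♟ · · · · · ·│6
5│· · ♟ · · ♟ · ·│5
4│· ♙ · · · · · ·│4
3│♙ · · · · · ♙ ♙│3
2│♖ · ♙ ♙ ♙ ♙ · ·│2
1│· ♘ ♗ ♕ ♔ ♗ ♘ ♖│1
  ─────────────────
  a b c d e f g h


2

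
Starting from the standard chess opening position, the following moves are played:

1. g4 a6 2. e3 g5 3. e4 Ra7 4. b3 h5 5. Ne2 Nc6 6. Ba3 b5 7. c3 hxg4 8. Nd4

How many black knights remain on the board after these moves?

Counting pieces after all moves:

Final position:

  a b c d e f g h
  ─────────────────
8│· · ♝ ♛ ♚ ♝ ♞ ♜│8
7│♜ · ♟ ♟ ♟ ♟ · ·│7
6│♟ · ♞ · · · · ·│6
5│· ♟ · · · · ♟ ·│5
4│· · · ♘ ♙ · ♟ ·│4
3│♗ ♙ ♙ · · · · ·│3
2│♙ · · ♙ · ♙ · ♙│2
1│♖ ♘ · ♕ ♔ ♗ · ♖│1
  ─────────────────
  a b c d e f g h


2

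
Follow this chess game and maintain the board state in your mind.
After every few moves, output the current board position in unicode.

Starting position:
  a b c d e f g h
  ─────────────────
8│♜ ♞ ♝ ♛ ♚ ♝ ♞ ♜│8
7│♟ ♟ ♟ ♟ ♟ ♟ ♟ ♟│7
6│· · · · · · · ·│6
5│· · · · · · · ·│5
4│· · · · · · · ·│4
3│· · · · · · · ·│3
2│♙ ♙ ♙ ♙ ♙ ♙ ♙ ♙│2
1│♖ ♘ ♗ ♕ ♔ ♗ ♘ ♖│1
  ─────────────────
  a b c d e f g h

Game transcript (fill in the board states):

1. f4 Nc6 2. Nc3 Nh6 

  a b c d e f g h
  ─────────────────
8│♜ · ♝ ♛ ♚ ♝ · ♜│8
7│♟ ♟ ♟ ♟ ♟ ♟ ♟ ♟│7
6│· · ♞ · · · · ♞│6
5│· · · · · · · ·│5
4│· · · · · ♙ · ·│4
3│· · ♘ · · · · ·│3
2│♙ ♙ ♙ ♙ ♙ · ♙ ♙│2
1│♖ · ♗ ♕ ♔ ♗ ♘ ♖│1
  ─────────────────
  a b c d e f g h

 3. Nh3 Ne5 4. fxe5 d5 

  a b c d e f g h
  ─────────────────
8│♜ · ♝ ♛ ♚ ♝ · ♜│8
7│♟ ♟ ♟ · ♟ ♟ ♟ ♟│7
6│· · · · · · · ♞│6
5│· · · ♟ ♙ · · ·│5
4│· · · · · · · ·│4
3│· · ♘ · · · · ♘│3
2│♙ ♙ ♙ ♙ ♙ · ♙ ♙│2
1│♖ · ♗ ♕ ♔ ♗ · ♖│1
  ─────────────────
  a b c d e f g h

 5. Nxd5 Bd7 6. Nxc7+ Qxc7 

  a b c d e f g h
  ─────────────────
8│♜ · · · ♚ ♝ · ♜│8
7│♟ ♟ ♛ ♝ ♟ ♟ ♟ ♟│7
6│· · · · · · · ♞│6
5│· · · · ♙ · · ·│5
4│· · · · · · · ·│4
3│· · · · · · · ♘│3
2│♙ ♙ ♙ ♙ ♙ · ♙ ♙│2
1│♖ · ♗ ♕ ♔ ♗ · ♖│1
  ─────────────────
  a b c d e f g h

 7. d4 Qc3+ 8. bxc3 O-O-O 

  a b c d e f g h
  ─────────────────
8│· · ♚ ♜ · ♝ · ♜│8
7│♟ ♟ · ♝ ♟ ♟ ♟ ♟│7
6│· · · · · · · ♞│6
5│· · · · ♙ · · ·│5
4│· · · ♙ · · · ·│4
3│· · ♙ · · · · ♘│3
2│♙ · ♙ · ♙ · ♙ ♙│2
1│♖ · ♗ ♕ ♔ ♗ · ♖│1
  ─────────────────
  a b c d e f g h



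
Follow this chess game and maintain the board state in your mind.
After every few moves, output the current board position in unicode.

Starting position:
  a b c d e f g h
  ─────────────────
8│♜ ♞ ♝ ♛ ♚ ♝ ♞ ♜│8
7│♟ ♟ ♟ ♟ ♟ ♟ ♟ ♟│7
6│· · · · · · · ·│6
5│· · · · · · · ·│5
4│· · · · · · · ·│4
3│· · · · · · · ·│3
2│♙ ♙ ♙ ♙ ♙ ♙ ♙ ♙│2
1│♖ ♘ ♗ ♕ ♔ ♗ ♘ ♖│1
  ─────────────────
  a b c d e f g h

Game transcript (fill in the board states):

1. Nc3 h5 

  a b c d e f g h
  ─────────────────
8│♜ ♞ ♝ ♛ ♚ ♝ ♞ ♜│8
7│♟ ♟ ♟ ♟ ♟ ♟ ♟ ·│7
6│· · · · · · · ·│6
5│· · · · · · · ♟│5
4│· · · · · · · ·│4
3│· · ♘ · · · · ·│3
2│♙ ♙ ♙ ♙ ♙ ♙ ♙ ♙│2
1│♖ · ♗ ♕ ♔ ♗ ♘ ♖│1
  ─────────────────
  a b c d e f g h

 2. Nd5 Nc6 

  a b c d e f g h
  ─────────────────
8│♜ · ♝ ♛ ♚ ♝ ♞ ♜│8
7│♟ ♟ ♟ ♟ ♟ ♟ ♟ ·│7
6│· · ♞ · · · · ·│6
5│· · · ♘ · · · ♟│5
4│· · · · · · · ·│4
3│· · · · · · · ·│3
2│♙ ♙ ♙ ♙ ♙ ♙ ♙ ♙│2
1│♖ · ♗ ♕ ♔ ♗ ♘ ♖│1
  ─────────────────
  a b c d e f g h

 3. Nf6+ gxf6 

  a b c d e f g h
  ─────────────────
8│♜ · ♝ ♛ ♚ ♝ ♞ ♜│8
7│♟ ♟ ♟ ♟ ♟ ♟ · ·│7
6│· · ♞ · · ♟ · ·│6
5│· · · · · · · ♟│5
4│· · · · · · · ·│4
3│· · · · · · · ·│3
2│♙ ♙ ♙ ♙ ♙ ♙ ♙ ♙│2
1│♖ · ♗ ♕ ♔ ♗ ♘ ♖│1
  ─────────────────
  a b c d e f g h

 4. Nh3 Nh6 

  a b c d e f g h
  ─────────────────
8│♜ · ♝ ♛ ♚ ♝ · ♜│8
7│♟ ♟ ♟ ♟ ♟ ♟ · ·│7
6│· · ♞ · · ♟ · ♞│6
5│· · · · · · · ♟│5
4│· · · · · · · ·│4
3│· · · · · · · ♘│3
2│♙ ♙ ♙ ♙ ♙ ♙ ♙ ♙│2
1│♖ · ♗ ♕ ♔ ♗ · ♖│1
  ─────────────────
  a b c d e f g h



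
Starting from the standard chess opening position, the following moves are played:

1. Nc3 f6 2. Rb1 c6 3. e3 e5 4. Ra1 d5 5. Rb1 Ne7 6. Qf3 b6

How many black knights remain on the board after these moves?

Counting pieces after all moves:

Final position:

  a b c d e f g h
  ─────────────────
8│♜ ♞ ♝ ♛ ♚ ♝ · ♜│8
7│♟ · · · ♞ · ♟ ♟│7
6│· ♟ ♟ · · ♟ · ·│6
5│· · · ♟ ♟ · · ·│5
4│· · · · · · · ·│4
3│· · ♘ · ♙ ♕ · ·│3
2│♙ ♙ ♙ ♙ · ♙ ♙ ♙│2
1│· ♖ ♗ · ♔ ♗ ♘ ♖│1
  ─────────────────
  a b c d e f g h


2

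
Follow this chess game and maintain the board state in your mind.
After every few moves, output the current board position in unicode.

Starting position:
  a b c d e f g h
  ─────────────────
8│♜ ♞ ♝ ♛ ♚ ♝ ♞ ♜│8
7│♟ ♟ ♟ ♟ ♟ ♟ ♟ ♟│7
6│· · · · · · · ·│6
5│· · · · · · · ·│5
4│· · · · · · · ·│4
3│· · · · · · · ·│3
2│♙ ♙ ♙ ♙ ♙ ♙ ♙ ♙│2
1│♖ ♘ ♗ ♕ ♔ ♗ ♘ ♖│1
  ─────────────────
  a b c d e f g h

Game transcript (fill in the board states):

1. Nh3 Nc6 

  a b c d e f g h
  ─────────────────
8│♜ · ♝ ♛ ♚ ♝ ♞ ♜│8
7│♟ ♟ ♟ ♟ ♟ ♟ ♟ ♟│7
6│· · ♞ · · · · ·│6
5│· · · · · · · ·│5
4│· · · · · · · ·│4
3│· · · · · · · ♘│3
2│♙ ♙ ♙ ♙ ♙ ♙ ♙ ♙│2
1│♖ ♘ ♗ ♕ ♔ ♗ · ♖│1
  ─────────────────
  a b c d e f g h

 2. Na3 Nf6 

  a b c d e f g h
  ─────────────────
8│♜ · ♝ ♛ ♚ ♝ · ♜│8
7│♟ ♟ ♟ ♟ ♟ ♟ ♟ ♟│7
6│· · ♞ · · ♞ · ·│6
5│· · · · · · · ·│5
4│· · · · · · · ·│4
3│♘ · · · · · · ♘│3
2│♙ ♙ ♙ ♙ ♙ ♙ ♙ ♙│2
1│♖ · ♗ ♕ ♔ ♗ · ♖│1
  ─────────────────
  a b c d e f g h

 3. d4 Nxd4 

  a b c d e f g h
  ─────────────────
8│♜ · ♝ ♛ ♚ ♝ · ♜│8
7│♟ ♟ ♟ ♟ ♟ ♟ ♟ ♟│7
6│· · · · · ♞ · ·│6
5│· · · · · · · ·│5
4│· · · ♞ · · · ·│4
3│♘ · · · · · · ♘│3
2│♙ ♙ ♙ · ♙ ♙ ♙ ♙│2
1│♖ · ♗ ♕ ♔ ♗ · ♖│1
  ─────────────────
  a b c d e f g h

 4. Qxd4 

  a b c d e f g h
  ─────────────────
8│♜ · ♝ ♛ ♚ ♝ · ♜│8
7│♟ ♟ ♟ ♟ ♟ ♟ ♟ ♟│7
6│· · · · · ♞ · ·│6
5│· · · · · · · ·│5
4│· · · ♕ · · · ·│4
3│♘ · · · · · · ♘│3
2│♙ ♙ ♙ · ♙ ♙ ♙ ♙│2
1│♖ · ♗ · ♔ ♗ · ♖│1
  ─────────────────
  a b c d e f g h


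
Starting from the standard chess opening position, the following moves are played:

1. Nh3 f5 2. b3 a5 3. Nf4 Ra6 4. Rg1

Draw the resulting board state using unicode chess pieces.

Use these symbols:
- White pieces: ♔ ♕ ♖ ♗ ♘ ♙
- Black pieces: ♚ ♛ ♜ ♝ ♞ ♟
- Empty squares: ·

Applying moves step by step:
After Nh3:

♜ ♞ ♝ ♛ ♚ ♝ ♞ ♜
♟ ♟ ♟ ♟ ♟ ♟ ♟ ♟
· · · · · · · ·
· · · · · · · ·
· · · · · · · ·
· · · · · · · ♘
♙ ♙ ♙ ♙ ♙ ♙ ♙ ♙
♖ ♘ ♗ ♕ ♔ ♗ · ♖


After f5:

♜ ♞ ♝ ♛ ♚ ♝ ♞ ♜
♟ ♟ ♟ ♟ ♟ · ♟ ♟
· · · · · · · ·
· · · · · ♟ · ·
· · · · · · · ·
· · · · · · · ♘
♙ ♙ ♙ ♙ ♙ ♙ ♙ ♙
♖ ♘ ♗ ♕ ♔ ♗ · ♖


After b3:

♜ ♞ ♝ ♛ ♚ ♝ ♞ ♜
♟ ♟ ♟ ♟ ♟ · ♟ ♟
· · · · · · · ·
· · · · · ♟ · ·
· · · · · · · ·
· ♙ · · · · · ♘
♙ · ♙ ♙ ♙ ♙ ♙ ♙
♖ ♘ ♗ ♕ ♔ ♗ · ♖


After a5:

♜ ♞ ♝ ♛ ♚ ♝ ♞ ♜
· ♟ ♟ ♟ ♟ · ♟ ♟
· · · · · · · ·
♟ · · · · ♟ · ·
· · · · · · · ·
· ♙ · · · · · ♘
♙ · ♙ ♙ ♙ ♙ ♙ ♙
♖ ♘ ♗ ♕ ♔ ♗ · ♖


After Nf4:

♜ ♞ ♝ ♛ ♚ ♝ ♞ ♜
· ♟ ♟ ♟ ♟ · ♟ ♟
· · · · · · · ·
♟ · · · · ♟ · ·
· · · · · ♘ · ·
· ♙ · · · · · ·
♙ · ♙ ♙ ♙ ♙ ♙ ♙
♖ ♘ ♗ ♕ ♔ ♗ · ♖


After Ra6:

· ♞ ♝ ♛ ♚ ♝ ♞ ♜
· ♟ ♟ ♟ ♟ · ♟ ♟
♜ · · · · · · ·
♟ · · · · ♟ · ·
· · · · · ♘ · ·
· ♙ · · · · · ·
♙ · ♙ ♙ ♙ ♙ ♙ ♙
♖ ♘ ♗ ♕ ♔ ♗ · ♖


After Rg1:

· ♞ ♝ ♛ ♚ ♝ ♞ ♜
· ♟ ♟ ♟ ♟ · ♟ ♟
♜ · · · · · · ·
♟ · · · · ♟ · ·
· · · · · ♘ · ·
· ♙ · · · · · ·
♙ · ♙ ♙ ♙ ♙ ♙ ♙
♖ ♘ ♗ ♕ ♔ ♗ ♖ ·



  a b c d e f g h
  ─────────────────
8│· ♞ ♝ ♛ ♚ ♝ ♞ ♜│8
7│· ♟ ♟ ♟ ♟ · ♟ ♟│7
6│♜ · · · · · · ·│6
5│♟ · · · · ♟ · ·│5
4│· · · · · ♘ · ·│4
3│· ♙ · · · · · ·│3
2│♙ · ♙ ♙ ♙ ♙ ♙ ♙│2
1│♖ ♘ ♗ ♕ ♔ ♗ ♖ ·│1
  ─────────────────
  a b c d e f g h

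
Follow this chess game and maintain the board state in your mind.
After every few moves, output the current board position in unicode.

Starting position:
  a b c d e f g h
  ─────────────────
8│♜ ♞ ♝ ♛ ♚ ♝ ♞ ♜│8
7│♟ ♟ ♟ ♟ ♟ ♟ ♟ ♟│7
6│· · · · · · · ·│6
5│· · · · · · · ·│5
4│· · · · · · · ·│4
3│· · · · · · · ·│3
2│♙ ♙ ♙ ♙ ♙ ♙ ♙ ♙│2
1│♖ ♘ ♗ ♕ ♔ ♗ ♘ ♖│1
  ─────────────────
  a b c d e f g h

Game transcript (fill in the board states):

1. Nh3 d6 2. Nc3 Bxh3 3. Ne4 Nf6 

  a b c d e f g h
  ─────────────────
8│♜ ♞ · ♛ ♚ ♝ · ♜│8
7│♟ ♟ ♟ · ♟ ♟ ♟ ♟│7
6│· · · ♟ · ♞ · ·│6
5│· · · · · · · ·│5
4│· · · · ♘ · · ·│4
3│· · · · · · · ♝│3
2│♙ ♙ ♙ ♙ ♙ ♙ ♙ ♙│2
1│♖ · ♗ ♕ ♔ ♗ · ♖│1
  ─────────────────
  a b c d e f g h

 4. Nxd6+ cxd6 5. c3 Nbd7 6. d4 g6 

  a b c d e f g h
  ─────────────────
8│♜ · · ♛ ♚ ♝ · ♜│8
7│♟ ♟ · ♞ ♟ ♟ · ♟│7
6│· · · ♟ · ♞ ♟ ·│6
5│· · · · · · · ·│5
4│· · · ♙ · · · ·│4
3│· · ♙ · · · · ♝│3
2│♙ ♙ · · ♙ ♙ ♙ ♙│2
1│♖ · ♗ ♕ ♔ ♗ · ♖│1
  ─────────────────
  a b c d e f g h

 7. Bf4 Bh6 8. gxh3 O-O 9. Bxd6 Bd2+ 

  a b c d e f g h
  ─────────────────
8│♜ · · ♛ · ♜ ♚ ·│8
7│♟ ♟ · ♞ ♟ ♟ · ♟│7
6│· · · ♗ · ♞ ♟ ·│6
5│· · · · · · · ·│5
4│· · · ♙ · · · ·│4
3│· · ♙ · · · · ♙│3
2│♙ ♙ · ♝ ♙ ♙ · ♙│2
1│♖ · · ♕ ♔ ♗ · ♖│1
  ─────────────────
  a b c d e f g h

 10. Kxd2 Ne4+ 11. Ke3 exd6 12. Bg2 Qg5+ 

  a b c d e f g h
  ─────────────────
8│♜ · · · · ♜ ♚ ·│8
7│♟ ♟ · ♞ · ♟ · ♟│7
6│· · · ♟ · · ♟ ·│6
5│· · · · · · ♛ ·│5
4│· · · ♙ ♞ · · ·│4
3│· · ♙ · ♔ · · ♙│3
2│♙ ♙ · · ♙ ♙ ♗ ♙│2
1│♖ · · ♕ · · · ♖│1
  ─────────────────
  a b c d e f g h

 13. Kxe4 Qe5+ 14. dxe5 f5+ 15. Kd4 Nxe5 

  a b c d e f g h
  ─────────────────
8│♜ · · · · ♜ ♚ ·│8
7│♟ ♟ · · · · · ♟│7
6│· · · ♟ · · ♟ ·│6
5│· · · · ♞ ♟ · ·│5
4│· · · ♔ · · · ·│4
3│· · ♙ · · · · ♙│3
2│♙ ♙ · · ♙ ♙ ♗ ♙│2
1│♖ · · ♕ · · · ♖│1
  ─────────────────
  a b c d e f g h



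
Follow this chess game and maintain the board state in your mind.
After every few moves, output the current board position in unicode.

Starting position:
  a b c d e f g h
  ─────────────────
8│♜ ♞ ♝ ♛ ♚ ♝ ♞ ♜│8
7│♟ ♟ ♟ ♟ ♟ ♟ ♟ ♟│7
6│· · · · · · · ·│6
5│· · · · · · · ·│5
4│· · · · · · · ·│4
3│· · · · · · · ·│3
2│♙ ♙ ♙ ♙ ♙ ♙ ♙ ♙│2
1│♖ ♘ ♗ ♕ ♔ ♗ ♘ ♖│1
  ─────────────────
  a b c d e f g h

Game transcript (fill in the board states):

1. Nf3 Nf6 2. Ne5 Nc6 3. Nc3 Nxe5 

  a b c d e f g h
  ─────────────────
8│♜ · ♝ ♛ ♚ ♝ · ♜│8
7│♟ ♟ ♟ ♟ ♟ ♟ ♟ ♟│7
6│· · · · · ♞ · ·│6
5│· · · · ♞ · · ·│5
4│· · · · · · · ·│4
3│· · ♘ · · · · ·│3
2│♙ ♙ ♙ ♙ ♙ ♙ ♙ ♙│2
1│♖ · ♗ ♕ ♔ ♗ · ♖│1
  ─────────────────
  a b c d e f g h

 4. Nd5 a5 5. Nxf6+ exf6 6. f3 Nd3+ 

  a b c d e f g h
  ─────────────────
8│♜ · ♝ ♛ ♚ ♝ · ♜│8
7│· ♟ ♟ ♟ · ♟ ♟ ♟│7
6│· · · · · ♟ · ·│6
5│♟ · · · · · · ·│5
4│· · · · · · · ·│4
3│· · · ♞ · ♙ · ·│3
2│♙ ♙ ♙ ♙ ♙ · ♙ ♙│2
1│♖ · ♗ ♕ ♔ ♗ · ♖│1
  ─────────────────
  a b c d e f g h

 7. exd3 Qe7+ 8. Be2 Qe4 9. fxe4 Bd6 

  a b c d e f g h
  ─────────────────
8│♜ · ♝ · ♚ · · ♜│8
7│· ♟ ♟ ♟ · ♟ ♟ ♟│7
6│· · · ♝ · ♟ · ·│6
5│♟ · · · · · · ·│5
4│· · · · ♙ · · ·│4
3│· · · ♙ · · · ·│3
2│♙ ♙ ♙ ♙ ♗ · ♙ ♙│2
1│♖ · ♗ ♕ ♔ · · ♖│1
  ─────────────────
  a b c d e f g h

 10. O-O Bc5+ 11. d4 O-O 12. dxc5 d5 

  a b c d e f g h
  ─────────────────
8│♜ · ♝ · · ♜ ♚ ·│8
7│· ♟ ♟ · · ♟ ♟ ♟│7
6│· · · · · ♟ · ·│6
5│♟ · ♙ ♟ · · · ·│5
4│· · · · ♙ · · ·│4
3│· · · · · · · ·│3
2│♙ ♙ ♙ ♙ ♗ · ♙ ♙│2
1│♖ · ♗ ♕ · ♖ ♔ ·│1
  ─────────────────
  a b c d e f g h



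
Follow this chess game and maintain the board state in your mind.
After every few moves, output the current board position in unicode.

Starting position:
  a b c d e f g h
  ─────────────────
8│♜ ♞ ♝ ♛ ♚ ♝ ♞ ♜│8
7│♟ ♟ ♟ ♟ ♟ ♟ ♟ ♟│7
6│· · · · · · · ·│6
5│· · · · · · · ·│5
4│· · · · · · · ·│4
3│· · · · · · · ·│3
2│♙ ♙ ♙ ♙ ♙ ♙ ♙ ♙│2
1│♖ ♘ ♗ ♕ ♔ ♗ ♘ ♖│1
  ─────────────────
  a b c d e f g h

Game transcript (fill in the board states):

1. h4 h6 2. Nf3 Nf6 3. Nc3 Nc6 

  a b c d e f g h
  ─────────────────
8│♜ · ♝ ♛ ♚ ♝ · ♜│8
7│♟ ♟ ♟ ♟ ♟ ♟ ♟ ·│7
6│· · ♞ · · ♞ · ♟│6
5│· · · · · · · ·│5
4│· · · · · · · ♙│4
3│· · ♘ · · ♘ · ·│3
2│♙ ♙ ♙ ♙ ♙ ♙ ♙ ·│2
1│♖ · ♗ ♕ ♔ ♗ · ♖│1
  ─────────────────
  a b c d e f g h

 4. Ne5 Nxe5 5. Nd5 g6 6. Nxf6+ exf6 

  a b c d e f g h
  ─────────────────
8│♜ · ♝ ♛ ♚ ♝ · ♜│8
7│♟ ♟ ♟ ♟ · ♟ · ·│7
6│· · · · · ♟ ♟ ♟│6
5│· · · · ♞ · · ·│5
4│· · · · · · · ♙│4
3│· · · · · · · ·│3
2│♙ ♙ ♙ ♙ ♙ ♙ ♙ ·│2
1│♖ · ♗ ♕ ♔ ♗ · ♖│1
  ─────────────────
  a b c d e f g h

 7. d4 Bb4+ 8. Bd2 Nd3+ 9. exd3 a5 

  a b c d e f g h
  ─────────────────
8│♜ · ♝ ♛ ♚ · · ♜│8
7│· ♟ ♟ ♟ · ♟ · ·│7
6│· · · · · ♟ ♟ ♟│6
5│♟ · · · · · · ·│5
4│· ♝ · ♙ · · · ♙│4
3│· · · ♙ · · · ·│3
2│♙ ♙ ♙ ♗ · ♙ ♙ ·│2
1│♖ · · ♕ ♔ ♗ · ♖│1
  ─────────────────
  a b c d e f g h

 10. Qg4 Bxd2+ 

  a b c d e f g h
  ─────────────────
8│♜ · ♝ ♛ ♚ · · ♜│8
7│· ♟ ♟ ♟ · ♟ · ·│7
6│· · · · · ♟ ♟ ♟│6
5│♟ · · · · · · ·│5
4│· · · ♙ · · ♕ ♙│4
3│· · · ♙ · · · ·│3
2│♙ ♙ ♙ ♝ · ♙ ♙ ·│2
1│♖ · · · ♔ ♗ · ♖│1
  ─────────────────
  a b c d e f g h


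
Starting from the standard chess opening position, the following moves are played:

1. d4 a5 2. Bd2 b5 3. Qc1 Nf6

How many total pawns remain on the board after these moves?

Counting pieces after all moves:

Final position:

  a b c d e f g h
  ─────────────────
8│♜ ♞ ♝ ♛ ♚ ♝ · ♜│8
7│· · ♟ ♟ ♟ ♟ ♟ ♟│7
6│· · · · · ♞ · ·│6
5│♟ ♟ · · · · · ·│5
4│· · · ♙ · · · ·│4
3│· · · · · · · ·│3
2│♙ ♙ ♙ ♗ ♙ ♙ ♙ ♙│2
1│♖ ♘ ♕ · ♔ ♗ ♘ ♖│1
  ─────────────────
  a b c d e f g h


16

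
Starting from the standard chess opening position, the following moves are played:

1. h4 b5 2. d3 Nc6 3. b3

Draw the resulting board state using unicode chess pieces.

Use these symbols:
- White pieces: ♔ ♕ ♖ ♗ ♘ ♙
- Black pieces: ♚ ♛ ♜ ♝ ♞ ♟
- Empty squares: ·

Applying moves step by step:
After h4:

♜ ♞ ♝ ♛ ♚ ♝ ♞ ♜
♟ ♟ ♟ ♟ ♟ ♟ ♟ ♟
· · · · · · · ·
· · · · · · · ·
· · · · · · · ♙
· · · · · · · ·
♙ ♙ ♙ ♙ ♙ ♙ ♙ ·
♖ ♘ ♗ ♕ ♔ ♗ ♘ ♖


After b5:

♜ ♞ ♝ ♛ ♚ ♝ ♞ ♜
♟ · ♟ ♟ ♟ ♟ ♟ ♟
· · · · · · · ·
· ♟ · · · · · ·
· · · · · · · ♙
· · · · · · · ·
♙ ♙ ♙ ♙ ♙ ♙ ♙ ·
♖ ♘ ♗ ♕ ♔ ♗ ♘ ♖


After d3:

♜ ♞ ♝ ♛ ♚ ♝ ♞ ♜
♟ · ♟ ♟ ♟ ♟ ♟ ♟
· · · · · · · ·
· ♟ · · · · · ·
· · · · · · · ♙
· · · ♙ · · · ·
♙ ♙ ♙ · ♙ ♙ ♙ ·
♖ ♘ ♗ ♕ ♔ ♗ ♘ ♖


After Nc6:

♜ · ♝ ♛ ♚ ♝ ♞ ♜
♟ · ♟ ♟ ♟ ♟ ♟ ♟
· · ♞ · · · · ·
· ♟ · · · · · ·
· · · · · · · ♙
· · · ♙ · · · ·
♙ ♙ ♙ · ♙ ♙ ♙ ·
♖ ♘ ♗ ♕ ♔ ♗ ♘ ♖


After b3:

♜ · ♝ ♛ ♚ ♝ ♞ ♜
♟ · ♟ ♟ ♟ ♟ ♟ ♟
· · ♞ · · · · ·
· ♟ · · · · · ·
· · · · · · · ♙
· ♙ · ♙ · · · ·
♙ · ♙ · ♙ ♙ ♙ ·
♖ ♘ ♗ ♕ ♔ ♗ ♘ ♖



  a b c d e f g h
  ─────────────────
8│♜ · ♝ ♛ ♚ ♝ ♞ ♜│8
7│♟ · ♟ ♟ ♟ ♟ ♟ ♟│7
6│· · ♞ · · · · ·│6
5│· ♟ · · · · · ·│5
4│· · · · · · · ♙│4
3│· ♙ · ♙ · · · ·│3
2│♙ · ♙ · ♙ ♙ ♙ ·│2
1│♖ ♘ ♗ ♕ ♔ ♗ ♘ ♖│1
  ─────────────────
  a b c d e f g h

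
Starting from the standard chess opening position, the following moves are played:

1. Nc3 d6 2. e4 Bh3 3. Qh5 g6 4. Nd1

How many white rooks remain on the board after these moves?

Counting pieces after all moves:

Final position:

  a b c d e f g h
  ─────────────────
8│♜ ♞ · ♛ ♚ ♝ ♞ ♜│8
7│♟ ♟ ♟ · ♟ ♟ · ♟│7
6│· · · ♟ · · ♟ ·│6
5│· · · · · · · ♕│5
4│· · · · ♙ · · ·│4
3│· · · · · · · ♝│3
2│♙ ♙ ♙ ♙ · ♙ ♙ ♙│2
1│♖ · ♗ ♘ ♔ ♗ ♘ ♖│1
  ─────────────────
  a b c d e f g h


2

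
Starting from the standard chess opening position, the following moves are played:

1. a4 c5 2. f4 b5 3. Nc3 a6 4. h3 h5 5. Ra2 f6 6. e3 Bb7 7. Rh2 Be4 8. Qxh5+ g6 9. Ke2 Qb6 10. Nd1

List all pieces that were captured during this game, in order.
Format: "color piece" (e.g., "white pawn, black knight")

Tracking captures:
  Qxh5+: captured black pawn

black pawn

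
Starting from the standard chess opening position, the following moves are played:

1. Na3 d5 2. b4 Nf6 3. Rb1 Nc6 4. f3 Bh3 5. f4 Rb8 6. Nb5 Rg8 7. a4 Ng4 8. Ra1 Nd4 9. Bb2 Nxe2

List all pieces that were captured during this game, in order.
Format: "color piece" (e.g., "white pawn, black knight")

Tracking captures:
  Nxe2: captured white pawn

white pawn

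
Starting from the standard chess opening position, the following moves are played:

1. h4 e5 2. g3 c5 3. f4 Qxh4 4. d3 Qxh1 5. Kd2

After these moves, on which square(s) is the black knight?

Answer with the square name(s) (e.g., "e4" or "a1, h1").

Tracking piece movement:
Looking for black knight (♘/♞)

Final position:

  a b c d e f g h
  ─────────────────
8│♜ ♞ ♝ · ♚ ♝ ♞ ♜│8
7│♟ ♟ · ♟ · ♟ ♟ ♟│7
6│· · · · · · · ·│6
5│· · ♟ · ♟ · · ·│5
4│· · · · · ♙ · ·│4
3│· · · ♙ · · ♙ ·│3
2│♙ ♙ ♙ ♔ ♙ · · ·│2
1│♖ ♘ ♗ ♕ · ♗ ♘ ♛│1
  ─────────────────
  a b c d e f g h


b8, g8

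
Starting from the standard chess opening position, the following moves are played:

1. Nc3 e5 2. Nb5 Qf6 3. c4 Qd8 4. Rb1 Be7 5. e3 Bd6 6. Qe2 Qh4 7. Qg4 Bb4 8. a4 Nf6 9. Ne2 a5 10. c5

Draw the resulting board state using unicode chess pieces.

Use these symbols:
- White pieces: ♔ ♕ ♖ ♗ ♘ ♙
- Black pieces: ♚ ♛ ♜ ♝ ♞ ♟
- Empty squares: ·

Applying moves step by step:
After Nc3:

♜ ♞ ♝ ♛ ♚ ♝ ♞ ♜
♟ ♟ ♟ ♟ ♟ ♟ ♟ ♟
· · · · · · · ·
· · · · · · · ·
· · · · · · · ·
· · ♘ · · · · ·
♙ ♙ ♙ ♙ ♙ ♙ ♙ ♙
♖ · ♗ ♕ ♔ ♗ ♘ ♖


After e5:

♜ ♞ ♝ ♛ ♚ ♝ ♞ ♜
♟ ♟ ♟ ♟ · ♟ ♟ ♟
· · · · · · · ·
· · · · ♟ · · ·
· · · · · · · ·
· · ♘ · · · · ·
♙ ♙ ♙ ♙ ♙ ♙ ♙ ♙
♖ · ♗ ♕ ♔ ♗ ♘ ♖


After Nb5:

♜ ♞ ♝ ♛ ♚ ♝ ♞ ♜
♟ ♟ ♟ ♟ · ♟ ♟ ♟
· · · · · · · ·
· ♘ · · ♟ · · ·
· · · · · · · ·
· · · · · · · ·
♙ ♙ ♙ ♙ ♙ ♙ ♙ ♙
♖ · ♗ ♕ ♔ ♗ ♘ ♖


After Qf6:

♜ ♞ ♝ · ♚ ♝ ♞ ♜
♟ ♟ ♟ ♟ · ♟ ♟ ♟
· · · · · ♛ · ·
· ♘ · · ♟ · · ·
· · · · · · · ·
· · · · · · · ·
♙ ♙ ♙ ♙ ♙ ♙ ♙ ♙
♖ · ♗ ♕ ♔ ♗ ♘ ♖


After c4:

♜ ♞ ♝ · ♚ ♝ ♞ ♜
♟ ♟ ♟ ♟ · ♟ ♟ ♟
· · · · · ♛ · ·
· ♘ · · ♟ · · ·
· · ♙ · · · · ·
· · · · · · · ·
♙ ♙ · ♙ ♙ ♙ ♙ ♙
♖ · ♗ ♕ ♔ ♗ ♘ ♖


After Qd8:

♜ ♞ ♝ ♛ ♚ ♝ ♞ ♜
♟ ♟ ♟ ♟ · ♟ ♟ ♟
· · · · · · · ·
· ♘ · · ♟ · · ·
· · ♙ · · · · ·
· · · · · · · ·
♙ ♙ · ♙ ♙ ♙ ♙ ♙
♖ · ♗ ♕ ♔ ♗ ♘ ♖


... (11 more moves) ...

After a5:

♜ ♞ ♝ · ♚ · · ♜
· ♟ ♟ ♟ · ♟ ♟ ♟
· · · · · ♞ · ·
♟ ♘ · · ♟ · · ·
♙ ♝ ♙ · · · ♕ ♛
· · · · ♙ · · ·
· ♙ · ♙ ♘ ♙ ♙ ♙
· ♖ ♗ · ♔ ♗ · ♖


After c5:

♜ ♞ ♝ · ♚ · · ♜
· ♟ ♟ ♟ · ♟ ♟ ♟
· · · · · ♞ · ·
♟ ♘ ♙ · ♟ · · ·
♙ ♝ · · · · ♕ ♛
· · · · ♙ · · ·
· ♙ · ♙ ♘ ♙ ♙ ♙
· ♖ ♗ · ♔ ♗ · ♖



  a b c d e f g h
  ─────────────────
8│♜ ♞ ♝ · ♚ · · ♜│8
7│· ♟ ♟ ♟ · ♟ ♟ ♟│7
6│· · · · · ♞ · ·│6
5│♟ ♘ ♙ · ♟ · · ·│5
4│♙ ♝ · · · · ♕ ♛│4
3│· · · · ♙ · · ·│3
2│· ♙ · ♙ ♘ ♙ ♙ ♙│2
1│· ♖ ♗ · ♔ ♗ · ♖│1
  ─────────────────
  a b c d e f g h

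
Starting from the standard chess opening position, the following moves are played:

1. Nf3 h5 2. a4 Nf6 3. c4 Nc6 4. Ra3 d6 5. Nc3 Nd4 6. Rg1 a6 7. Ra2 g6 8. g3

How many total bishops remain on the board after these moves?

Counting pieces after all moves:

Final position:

  a b c d e f g h
  ─────────────────
8│♜ · ♝ ♛ ♚ ♝ · ♜│8
7│· ♟ ♟ · ♟ ♟ · ·│7
6│♟ · · ♟ · ♞ ♟ ·│6
5│· · · · · · · ♟│5
4│♙ · ♙ ♞ · · · ·│4
3│· · ♘ · · ♘ ♙ ·│3
2│♖ ♙ · ♙ ♙ ♙ · ♙│2
1│· · ♗ ♕ ♔ ♗ ♖ ·│1
  ─────────────────
  a b c d e f g h


4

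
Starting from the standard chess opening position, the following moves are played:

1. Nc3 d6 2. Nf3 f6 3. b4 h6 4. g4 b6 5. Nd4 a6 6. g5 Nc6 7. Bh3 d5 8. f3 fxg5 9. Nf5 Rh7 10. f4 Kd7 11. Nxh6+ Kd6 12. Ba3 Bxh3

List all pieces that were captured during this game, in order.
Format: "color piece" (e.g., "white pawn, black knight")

Tracking captures:
  fxg5: captured white pawn
  Nxh6+: captured black pawn
  Bxh3: captured white bishop

white pawn, black pawn, white bishop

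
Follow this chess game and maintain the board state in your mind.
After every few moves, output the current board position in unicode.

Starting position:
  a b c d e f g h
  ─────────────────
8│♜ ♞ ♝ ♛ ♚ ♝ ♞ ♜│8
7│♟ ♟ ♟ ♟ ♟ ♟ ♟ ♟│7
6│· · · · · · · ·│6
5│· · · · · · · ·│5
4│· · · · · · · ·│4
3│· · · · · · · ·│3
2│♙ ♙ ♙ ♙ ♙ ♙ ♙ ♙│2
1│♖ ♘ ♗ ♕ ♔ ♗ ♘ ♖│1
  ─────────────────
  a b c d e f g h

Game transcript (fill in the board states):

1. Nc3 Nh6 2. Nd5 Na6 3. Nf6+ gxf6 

  a b c d e f g h
  ─────────────────
8│♜ · ♝ ♛ ♚ ♝ · ♜│8
7│♟ ♟ ♟ ♟ ♟ ♟ · ♟│7
6│♞ · · · · ♟ · ♞│6
5│· · · · · · · ·│5
4│· · · · · · · ·│4
3│· · · · · · · ·│3
2│♙ ♙ ♙ ♙ ♙ ♙ ♙ ♙│2
1│♖ · ♗ ♕ ♔ ♗ ♘ ♖│1
  ─────────────────
  a b c d e f g h

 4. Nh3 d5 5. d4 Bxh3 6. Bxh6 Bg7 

  a b c d e f g h
  ─────────────────
8│♜ · · ♛ ♚ · · ♜│8
7│♟ ♟ ♟ · ♟ ♟ ♝ ♟│7
6│♞ · · · · ♟ · ♗│6
5│· · · ♟ · · · ·│5
4│· · · ♙ · · · ·│4
3│· · · · · · · ♝│3
2│♙ ♙ ♙ · ♙ ♙ ♙ ♙│2
1│♖ · · ♕ ♔ ♗ · ♖│1
  ─────────────────
  a b c d e f g h

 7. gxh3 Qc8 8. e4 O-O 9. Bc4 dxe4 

  a b c d e f g h
  ─────────────────
8│♜ · ♛ · · ♜ ♚ ·│8
7│♟ ♟ ♟ · ♟ ♟ ♝ ♟│7
6│♞ · · · · ♟ · ♗│6
5│· · · · · · · ·│5
4│· · ♗ ♙ ♟ · · ·│4
3│· · · · · · · ♙│3
2│♙ ♙ ♙ · · ♙ · ♙│2
1│♖ · · ♕ ♔ · · ♖│1
  ─────────────────
  a b c d e f g h

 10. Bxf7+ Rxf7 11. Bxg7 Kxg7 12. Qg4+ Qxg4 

  a b c d e f g h
  ─────────────────
8│♜ · · · · · · ·│8
7│♟ ♟ ♟ · ♟ ♜ ♚ ♟│7
6│♞ · · · · ♟ · ·│6
5│· · · · · · · ·│5
4│· · · ♙ ♟ · ♛ ·│4
3│· · · · · · · ♙│3
2│♙ ♙ ♙ · · ♙ · ♙│2
1│♖ · · · ♔ · · ♖│1
  ─────────────────
  a b c d e f g h



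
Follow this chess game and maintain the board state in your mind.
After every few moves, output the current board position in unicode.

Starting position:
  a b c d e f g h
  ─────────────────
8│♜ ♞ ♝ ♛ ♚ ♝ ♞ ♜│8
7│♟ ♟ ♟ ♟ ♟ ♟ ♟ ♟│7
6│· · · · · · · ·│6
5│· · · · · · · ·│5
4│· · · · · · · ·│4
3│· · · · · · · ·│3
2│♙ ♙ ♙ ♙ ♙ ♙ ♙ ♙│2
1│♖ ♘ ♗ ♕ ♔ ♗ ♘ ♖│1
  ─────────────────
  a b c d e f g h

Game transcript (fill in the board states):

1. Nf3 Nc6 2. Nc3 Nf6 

  a b c d e f g h
  ─────────────────
8│♜ · ♝ ♛ ♚ ♝ · ♜│8
7│♟ ♟ ♟ ♟ ♟ ♟ ♟ ♟│7
6│· · ♞ · · ♞ · ·│6
5│· · · · · · · ·│5
4│· · · · · · · ·│4
3│· · ♘ · · ♘ · ·│3
2│♙ ♙ ♙ ♙ ♙ ♙ ♙ ♙│2
1│♖ · ♗ ♕ ♔ ♗ · ♖│1
  ─────────────────
  a b c d e f g h

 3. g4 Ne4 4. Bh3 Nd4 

  a b c d e f g h
  ─────────────────
8│♜ · ♝ ♛ ♚ ♝ · ♜│8
7│♟ ♟ ♟ ♟ ♟ ♟ ♟ ♟│7
6│· · · · · · · ·│6
5│· · · · · · · ·│5
4│· · · ♞ ♞ · ♙ ·│4
3│· · ♘ · · ♘ · ♗│3
2│♙ ♙ ♙ ♙ ♙ ♙ · ♙│2
1│♖ · ♗ ♕ ♔ · · ♖│1
  ─────────────────
  a b c d e f g h

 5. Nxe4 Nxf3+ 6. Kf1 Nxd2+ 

  a b c d e f g h
  ─────────────────
8│♜ · ♝ ♛ ♚ ♝ · ♜│8
7│♟ ♟ ♟ ♟ ♟ ♟ ♟ ♟│7
6│· · · · · · · ·│6
5│· · · · · · · ·│5
4│· · · · ♘ · ♙ ·│4
3│· · · · · · · ♗│3
2│♙ ♙ ♙ ♞ ♙ ♙ · ♙│2
1│♖ · ♗ ♕ · ♔ · ♖│1
  ─────────────────
  a b c d e f g h

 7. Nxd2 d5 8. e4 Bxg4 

  a b c d e f g h
  ─────────────────
8│♜ · · ♛ ♚ ♝ · ♜│8
7│♟ ♟ ♟ · ♟ ♟ ♟ ♟│7
6│· · · · · · · ·│6
5│· · · ♟ · · · ·│5
4│· · · · ♙ · ♝ ·│4
3│· · · · · · · ♗│3
2│♙ ♙ ♙ ♘ · ♙ · ♙│2
1│♖ · ♗ ♕ · ♔ · ♖│1
  ─────────────────
  a b c d e f g h

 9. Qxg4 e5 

  a b c d e f g h
  ─────────────────
8│♜ · · ♛ ♚ ♝ · ♜│8
7│♟ ♟ ♟ · · ♟ ♟ ♟│7
6│· · · · · · · ·│6
5│· · · ♟ ♟ · · ·│5
4│· · · · ♙ · ♕ ·│4
3│· · · · · · · ♗│3
2│♙ ♙ ♙ ♘ · ♙ · ♙│2
1│♖ · ♗ · · ♔ · ♖│1
  ─────────────────
  a b c d e f g h


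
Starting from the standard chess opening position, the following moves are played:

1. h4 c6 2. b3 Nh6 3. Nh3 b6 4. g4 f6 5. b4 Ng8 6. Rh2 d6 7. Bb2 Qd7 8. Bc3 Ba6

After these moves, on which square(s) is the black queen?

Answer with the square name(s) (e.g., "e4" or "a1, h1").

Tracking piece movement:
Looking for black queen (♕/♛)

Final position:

  a b c d e f g h
  ─────────────────
8│♜ ♞ · · ♚ ♝ ♞ ♜│8
7│♟ · · ♛ ♟ · ♟ ♟│7
6│♝ ♟ ♟ ♟ · ♟ · ·│6
5│· · · · · · · ·│5
4│· ♙ · · · · ♙ ♙│4
3│· · ♗ · · · · ♘│3
2│♙ · ♙ ♙ ♙ ♙ · ♖│2
1│♖ ♘ · ♕ ♔ ♗ · ·│1
  ─────────────────
  a b c d e f g h


d7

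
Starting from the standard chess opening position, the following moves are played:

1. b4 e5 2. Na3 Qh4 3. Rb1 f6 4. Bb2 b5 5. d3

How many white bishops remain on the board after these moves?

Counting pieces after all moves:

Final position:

  a b c d e f g h
  ─────────────────
8│♜ ♞ ♝ · ♚ ♝ ♞ ♜│8
7│♟ · ♟ ♟ · · ♟ ♟│7
6│· · · · · ♟ · ·│6
5│· ♟ · · ♟ · · ·│5
4│· ♙ · · · · · ♛│4
3│♘ · · ♙ · · · ·│3
2│♙ ♗ ♙ · ♙ ♙ ♙ ♙│2
1│· ♖ · ♕ ♔ ♗ ♘ ♖│1
  ─────────────────
  a b c d e f g h


2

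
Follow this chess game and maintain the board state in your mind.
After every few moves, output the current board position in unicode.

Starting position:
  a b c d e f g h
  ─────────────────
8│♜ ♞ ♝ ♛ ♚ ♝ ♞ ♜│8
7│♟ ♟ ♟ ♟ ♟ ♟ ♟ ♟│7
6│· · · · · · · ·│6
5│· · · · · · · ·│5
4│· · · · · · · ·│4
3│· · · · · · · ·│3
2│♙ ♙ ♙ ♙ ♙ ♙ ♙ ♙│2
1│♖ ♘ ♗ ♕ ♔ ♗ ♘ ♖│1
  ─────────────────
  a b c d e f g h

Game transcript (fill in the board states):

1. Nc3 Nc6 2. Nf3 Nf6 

  a b c d e f g h
  ─────────────────
8│♜ · ♝ ♛ ♚ ♝ · ♜│8
7│♟ ♟ ♟ ♟ ♟ ♟ ♟ ♟│7
6│· · ♞ · · ♞ · ·│6
5│· · · · · · · ·│5
4│· · · · · · · ·│4
3│· · ♘ · · ♘ · ·│3
2│♙ ♙ ♙ ♙ ♙ ♙ ♙ ♙│2
1│♖ · ♗ ♕ ♔ ♗ · ♖│1
  ─────────────────
  a b c d e f g h

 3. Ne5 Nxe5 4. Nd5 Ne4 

  a b c d e f g h
  ─────────────────
8│♜ · ♝ ♛ ♚ ♝ · ♜│8
7│♟ ♟ ♟ ♟ ♟ ♟ ♟ ♟│7
6│· · · · · · · ·│6
5│· · · ♘ ♞ · · ·│5
4│· · · · ♞ · · ·│4
3│· · · · · · · ·│3
2│♙ ♙ ♙ ♙ ♙ ♙ ♙ ♙│2
1│♖ · ♗ ♕ ♔ ♗ · ♖│1
  ─────────────────
  a b c d e f g h

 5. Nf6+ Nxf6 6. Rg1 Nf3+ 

  a b c d e f g h
  ─────────────────
8│♜ · ♝ ♛ ♚ ♝ · ♜│8
7│♟ ♟ ♟ ♟ ♟ ♟ ♟ ♟│7
6│· · · · · ♞ · ·│6
5│· · · · · · · ·│5
4│· · · · · · · ·│4
3│· · · · · ♞ · ·│3
2│♙ ♙ ♙ ♙ ♙ ♙ ♙ ♙│2
1│♖ · ♗ ♕ ♔ ♗ ♖ ·│1
  ─────────────────
  a b c d e f g h



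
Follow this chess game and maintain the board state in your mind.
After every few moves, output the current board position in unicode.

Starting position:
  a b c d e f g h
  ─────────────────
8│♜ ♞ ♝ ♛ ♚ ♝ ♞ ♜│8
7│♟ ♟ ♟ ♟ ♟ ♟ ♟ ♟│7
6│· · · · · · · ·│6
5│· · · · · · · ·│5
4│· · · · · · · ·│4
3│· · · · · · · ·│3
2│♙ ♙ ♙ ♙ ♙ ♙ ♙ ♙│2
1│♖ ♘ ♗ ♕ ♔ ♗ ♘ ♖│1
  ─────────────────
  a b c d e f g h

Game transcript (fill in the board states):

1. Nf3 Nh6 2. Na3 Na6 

  a b c d e f g h
  ─────────────────
8│♜ · ♝ ♛ ♚ ♝ · ♜│8
7│♟ ♟ ♟ ♟ ♟ ♟ ♟ ♟│7
6│♞ · · · · · · ♞│6
5│· · · · · · · ·│5
4│· · · · · · · ·│4
3│♘ · · · · ♘ · ·│3
2│♙ ♙ ♙ ♙ ♙ ♙ ♙ ♙│2
1│♖ · ♗ ♕ ♔ ♗ · ♖│1
  ─────────────────
  a b c d e f g h

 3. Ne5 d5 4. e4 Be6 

  a b c d e f g h
  ─────────────────
8│♜ · · ♛ ♚ ♝ · ♜│8
7│♟ ♟ ♟ · ♟ ♟ ♟ ♟│7
6│♞ · · · ♝ · · ♞│6
5│· · · ♟ ♘ · · ·│5
4│· · · · ♙ · · ·│4
3│♘ · · · · · · ·│3
2│♙ ♙ ♙ ♙ · ♙ ♙ ♙│2
1│♖ · ♗ ♕ ♔ ♗ · ♖│1
  ─────────────────
  a b c d e f g h

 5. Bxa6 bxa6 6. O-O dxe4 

  a b c d e f g h
  ─────────────────
8│♜ · · ♛ ♚ ♝ · ♜│8
7│♟ · ♟ · ♟ ♟ ♟ ♟│7
6│♟ · · · ♝ · · ♞│6
5│· · · · ♘ · · ·│5
4│· · · · ♟ · · ·│4
3│♘ · · · · · · ·│3
2│♙ ♙ ♙ ♙ · ♙ ♙ ♙│2
1│♖ · ♗ ♕ · ♖ ♔ ·│1
  ─────────────────
  a b c d e f g h

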